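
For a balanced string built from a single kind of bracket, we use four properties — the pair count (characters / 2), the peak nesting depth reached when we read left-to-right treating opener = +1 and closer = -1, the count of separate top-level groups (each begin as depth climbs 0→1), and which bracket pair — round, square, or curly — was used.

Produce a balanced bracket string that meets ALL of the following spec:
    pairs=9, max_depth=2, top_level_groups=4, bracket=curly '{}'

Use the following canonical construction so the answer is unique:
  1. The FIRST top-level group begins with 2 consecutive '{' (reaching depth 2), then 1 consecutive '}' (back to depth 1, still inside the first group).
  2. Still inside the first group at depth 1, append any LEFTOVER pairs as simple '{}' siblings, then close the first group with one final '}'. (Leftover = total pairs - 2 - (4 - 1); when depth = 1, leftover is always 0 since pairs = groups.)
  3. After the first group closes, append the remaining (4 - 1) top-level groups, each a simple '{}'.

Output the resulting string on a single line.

Answer: {{}{}{}{}{}}{}{}{}

Derivation:
Spec: pairs=9 depth=2 groups=4
Leftover pairs = 9 - 2 - (4-1) = 4
First group: deep chain of depth 2 + 4 sibling pairs
Remaining 3 groups: simple '{}' each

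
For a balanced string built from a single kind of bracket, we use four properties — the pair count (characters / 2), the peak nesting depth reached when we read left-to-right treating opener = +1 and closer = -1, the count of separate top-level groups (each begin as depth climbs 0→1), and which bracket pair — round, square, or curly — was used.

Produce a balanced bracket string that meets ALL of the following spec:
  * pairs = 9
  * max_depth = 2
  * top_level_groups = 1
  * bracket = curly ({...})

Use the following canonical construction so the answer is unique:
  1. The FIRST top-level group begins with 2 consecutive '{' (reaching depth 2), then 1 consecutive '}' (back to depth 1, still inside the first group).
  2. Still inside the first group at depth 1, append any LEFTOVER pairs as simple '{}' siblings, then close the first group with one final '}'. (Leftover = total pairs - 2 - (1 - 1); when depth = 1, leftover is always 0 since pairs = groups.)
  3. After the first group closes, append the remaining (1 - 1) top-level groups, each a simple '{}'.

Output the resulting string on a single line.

Answer: {{}{}{}{}{}{}{}{}}

Derivation:
Spec: pairs=9 depth=2 groups=1
Leftover pairs = 9 - 2 - (1-1) = 7
First group: deep chain of depth 2 + 7 sibling pairs
Remaining 0 groups: simple '{}' each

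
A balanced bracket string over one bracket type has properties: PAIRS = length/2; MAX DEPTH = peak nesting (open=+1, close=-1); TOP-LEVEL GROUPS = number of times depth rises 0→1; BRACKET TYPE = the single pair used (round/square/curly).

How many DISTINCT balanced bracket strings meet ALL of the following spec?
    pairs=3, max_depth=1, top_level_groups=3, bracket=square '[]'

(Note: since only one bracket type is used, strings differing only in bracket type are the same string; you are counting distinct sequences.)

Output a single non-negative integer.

Spec: pairs=3 depth=1 groups=3
Count(depth <= 1) = 1
Count(depth <= 0) = 0
Count(depth == 1) = 1 - 0 = 1

Answer: 1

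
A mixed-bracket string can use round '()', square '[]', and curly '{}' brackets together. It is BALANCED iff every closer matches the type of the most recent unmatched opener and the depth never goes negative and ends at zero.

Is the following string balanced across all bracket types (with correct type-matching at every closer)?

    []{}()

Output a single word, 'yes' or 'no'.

pos 0: push '['; stack = [
pos 1: ']' matches '['; pop; stack = (empty)
pos 2: push '{'; stack = {
pos 3: '}' matches '{'; pop; stack = (empty)
pos 4: push '('; stack = (
pos 5: ')' matches '('; pop; stack = (empty)
end: stack empty → VALID
Verdict: properly nested → yes

Answer: yes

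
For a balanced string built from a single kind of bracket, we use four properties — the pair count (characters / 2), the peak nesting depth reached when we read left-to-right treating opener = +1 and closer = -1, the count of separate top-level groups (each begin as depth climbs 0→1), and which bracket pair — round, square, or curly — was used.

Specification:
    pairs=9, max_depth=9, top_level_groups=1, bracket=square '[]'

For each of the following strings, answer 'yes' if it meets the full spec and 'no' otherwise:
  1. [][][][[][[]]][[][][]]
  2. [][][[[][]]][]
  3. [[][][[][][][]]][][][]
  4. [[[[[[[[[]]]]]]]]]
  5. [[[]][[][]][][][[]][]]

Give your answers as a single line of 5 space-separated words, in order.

String 1 '[][][][[][[]]][[][][]]': depth seq [1 0 1 0 1 0 1 2 1 2 3 2 1 0 1 2 1 2 1 2 1 0]
  -> pairs=11 depth=3 groups=5 -> no
String 2 '[][][[[][]]][]': depth seq [1 0 1 0 1 2 3 2 3 2 1 0 1 0]
  -> pairs=7 depth=3 groups=4 -> no
String 3 '[[][][[][][][]]][][][]': depth seq [1 2 1 2 1 2 3 2 3 2 3 2 3 2 1 0 1 0 1 0 1 0]
  -> pairs=11 depth=3 groups=4 -> no
String 4 '[[[[[[[[[]]]]]]]]]': depth seq [1 2 3 4 5 6 7 8 9 8 7 6 5 4 3 2 1 0]
  -> pairs=9 depth=9 groups=1 -> yes
String 5 '[[[]][[][]][][][[]][]]': depth seq [1 2 3 2 1 2 3 2 3 2 1 2 1 2 1 2 3 2 1 2 1 0]
  -> pairs=11 depth=3 groups=1 -> no

Answer: no no no yes no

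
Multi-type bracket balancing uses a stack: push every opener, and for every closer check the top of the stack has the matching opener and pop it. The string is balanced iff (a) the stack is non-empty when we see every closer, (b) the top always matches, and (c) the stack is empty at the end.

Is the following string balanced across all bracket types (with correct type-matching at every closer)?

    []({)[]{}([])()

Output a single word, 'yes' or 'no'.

Answer: no

Derivation:
pos 0: push '['; stack = [
pos 1: ']' matches '['; pop; stack = (empty)
pos 2: push '('; stack = (
pos 3: push '{'; stack = ({
pos 4: saw closer ')' but top of stack is '{' (expected '}') → INVALID
Verdict: type mismatch at position 4: ')' closes '{' → no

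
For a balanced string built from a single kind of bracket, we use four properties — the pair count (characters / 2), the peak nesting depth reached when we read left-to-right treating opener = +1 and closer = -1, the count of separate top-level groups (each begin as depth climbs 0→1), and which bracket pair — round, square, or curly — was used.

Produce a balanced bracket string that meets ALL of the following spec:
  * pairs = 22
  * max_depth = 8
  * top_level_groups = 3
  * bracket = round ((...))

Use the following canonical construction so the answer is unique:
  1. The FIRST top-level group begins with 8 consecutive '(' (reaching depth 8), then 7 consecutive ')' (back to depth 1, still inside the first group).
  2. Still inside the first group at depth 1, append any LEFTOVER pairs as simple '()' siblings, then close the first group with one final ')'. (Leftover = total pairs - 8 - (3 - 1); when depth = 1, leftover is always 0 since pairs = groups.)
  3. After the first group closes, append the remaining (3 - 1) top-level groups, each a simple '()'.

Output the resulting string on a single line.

Answer: (((((((()))))))()()()()()()()()()()()())()()

Derivation:
Spec: pairs=22 depth=8 groups=3
Leftover pairs = 22 - 8 - (3-1) = 12
First group: deep chain of depth 8 + 12 sibling pairs
Remaining 2 groups: simple '()' each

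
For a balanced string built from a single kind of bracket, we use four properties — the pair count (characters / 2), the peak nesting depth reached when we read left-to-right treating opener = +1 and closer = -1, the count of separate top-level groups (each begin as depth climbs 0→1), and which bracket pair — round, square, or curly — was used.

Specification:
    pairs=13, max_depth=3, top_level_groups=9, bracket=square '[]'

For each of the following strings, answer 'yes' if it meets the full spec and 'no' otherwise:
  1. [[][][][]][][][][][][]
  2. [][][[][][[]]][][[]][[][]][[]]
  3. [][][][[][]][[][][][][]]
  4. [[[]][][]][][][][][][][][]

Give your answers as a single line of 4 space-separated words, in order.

String 1 '[[][][][]][][][][][][]': depth seq [1 2 1 2 1 2 1 2 1 0 1 0 1 0 1 0 1 0 1 0 1 0]
  -> pairs=11 depth=2 groups=7 -> no
String 2 '[][][[][][[]]][][[]][[][]][[]]': depth seq [1 0 1 0 1 2 1 2 1 2 3 2 1 0 1 0 1 2 1 0 1 2 1 2 1 0 1 2 1 0]
  -> pairs=15 depth=3 groups=7 -> no
String 3 '[][][][[][]][[][][][][]]': depth seq [1 0 1 0 1 0 1 2 1 2 1 0 1 2 1 2 1 2 1 2 1 2 1 0]
  -> pairs=12 depth=2 groups=5 -> no
String 4 '[[[]][][]][][][][][][][][]': depth seq [1 2 3 2 1 2 1 2 1 0 1 0 1 0 1 0 1 0 1 0 1 0 1 0 1 0]
  -> pairs=13 depth=3 groups=9 -> yes

Answer: no no no yes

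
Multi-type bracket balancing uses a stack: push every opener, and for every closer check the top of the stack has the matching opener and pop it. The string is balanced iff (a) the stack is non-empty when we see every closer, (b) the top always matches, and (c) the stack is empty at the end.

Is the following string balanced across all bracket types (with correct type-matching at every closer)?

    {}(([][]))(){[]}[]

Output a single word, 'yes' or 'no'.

pos 0: push '{'; stack = {
pos 1: '}' matches '{'; pop; stack = (empty)
pos 2: push '('; stack = (
pos 3: push '('; stack = ((
pos 4: push '['; stack = (([
pos 5: ']' matches '['; pop; stack = ((
pos 6: push '['; stack = (([
pos 7: ']' matches '['; pop; stack = ((
pos 8: ')' matches '('; pop; stack = (
pos 9: ')' matches '('; pop; stack = (empty)
pos 10: push '('; stack = (
pos 11: ')' matches '('; pop; stack = (empty)
pos 12: push '{'; stack = {
pos 13: push '['; stack = {[
pos 14: ']' matches '['; pop; stack = {
pos 15: '}' matches '{'; pop; stack = (empty)
pos 16: push '['; stack = [
pos 17: ']' matches '['; pop; stack = (empty)
end: stack empty → VALID
Verdict: properly nested → yes

Answer: yes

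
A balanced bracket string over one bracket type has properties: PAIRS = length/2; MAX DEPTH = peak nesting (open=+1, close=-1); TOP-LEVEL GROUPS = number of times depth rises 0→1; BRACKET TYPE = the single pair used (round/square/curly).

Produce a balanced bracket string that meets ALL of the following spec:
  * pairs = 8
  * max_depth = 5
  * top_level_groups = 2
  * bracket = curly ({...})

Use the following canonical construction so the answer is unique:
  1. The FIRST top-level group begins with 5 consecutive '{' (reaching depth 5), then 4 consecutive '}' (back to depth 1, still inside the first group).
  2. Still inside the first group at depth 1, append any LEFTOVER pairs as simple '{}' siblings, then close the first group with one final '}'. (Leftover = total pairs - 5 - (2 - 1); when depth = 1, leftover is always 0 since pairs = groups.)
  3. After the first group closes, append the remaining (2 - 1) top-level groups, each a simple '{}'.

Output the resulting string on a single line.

Answer: {{{{{}}}}{}{}}{}

Derivation:
Spec: pairs=8 depth=5 groups=2
Leftover pairs = 8 - 5 - (2-1) = 2
First group: deep chain of depth 5 + 2 sibling pairs
Remaining 1 groups: simple '{}' each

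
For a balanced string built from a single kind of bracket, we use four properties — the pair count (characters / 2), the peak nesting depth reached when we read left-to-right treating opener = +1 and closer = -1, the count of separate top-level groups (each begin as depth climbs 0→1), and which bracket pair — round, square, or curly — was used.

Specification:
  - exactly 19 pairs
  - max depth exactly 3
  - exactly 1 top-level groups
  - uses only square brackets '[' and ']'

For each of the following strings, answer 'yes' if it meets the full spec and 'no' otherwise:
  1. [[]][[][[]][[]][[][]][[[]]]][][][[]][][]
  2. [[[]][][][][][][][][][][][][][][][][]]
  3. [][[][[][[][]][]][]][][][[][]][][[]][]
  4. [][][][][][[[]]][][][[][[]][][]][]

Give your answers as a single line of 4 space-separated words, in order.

String 1 '[[]][[][[]][[]][[][]][[[]]]][][][[]][][]': depth seq [1 2 1 0 1 2 1 2 3 2 1 2 3 2 1 2 3 2 3 2 1 2 3 4 3 2 1 0 1 0 1 0 1 2 1 0 1 0 1 0]
  -> pairs=20 depth=4 groups=7 -> no
String 2 '[[[]][][][][][][][][][][][][][][][][]]': depth seq [1 2 3 2 1 2 1 2 1 2 1 2 1 2 1 2 1 2 1 2 1 2 1 2 1 2 1 2 1 2 1 2 1 2 1 2 1 0]
  -> pairs=19 depth=3 groups=1 -> yes
String 3 '[][[][[][[][]][]][]][][][[][]][][[]][]': depth seq [1 0 1 2 1 2 3 2 3 4 3 4 3 2 3 2 1 2 1 0 1 0 1 0 1 2 1 2 1 0 1 0 1 2 1 0 1 0]
  -> pairs=19 depth=4 groups=8 -> no
String 4 '[][][][][][[[]]][][][[][[]][][]][]': depth seq [1 0 1 0 1 0 1 0 1 0 1 2 3 2 1 0 1 0 1 0 1 2 1 2 3 2 1 2 1 2 1 0 1 0]
  -> pairs=17 depth=3 groups=10 -> no

Answer: no yes no no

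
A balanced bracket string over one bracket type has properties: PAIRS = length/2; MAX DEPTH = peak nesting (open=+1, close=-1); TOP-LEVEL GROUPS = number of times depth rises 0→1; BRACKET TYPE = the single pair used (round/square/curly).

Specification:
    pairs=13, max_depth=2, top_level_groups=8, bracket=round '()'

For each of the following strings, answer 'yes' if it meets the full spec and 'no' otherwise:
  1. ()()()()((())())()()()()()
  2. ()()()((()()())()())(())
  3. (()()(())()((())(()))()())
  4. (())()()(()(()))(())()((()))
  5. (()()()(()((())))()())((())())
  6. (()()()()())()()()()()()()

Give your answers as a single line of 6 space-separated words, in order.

Answer: no no no no no yes

Derivation:
String 1 '()()()()((())())()()()()()': depth seq [1 0 1 0 1 0 1 0 1 2 3 2 1 2 1 0 1 0 1 0 1 0 1 0 1 0]
  -> pairs=13 depth=3 groups=10 -> no
String 2 '()()()((()()())()())(())': depth seq [1 0 1 0 1 0 1 2 3 2 3 2 3 2 1 2 1 2 1 0 1 2 1 0]
  -> pairs=12 depth=3 groups=5 -> no
String 3 '(()()(())()((())(()))()())': depth seq [1 2 1 2 1 2 3 2 1 2 1 2 3 4 3 2 3 4 3 2 1 2 1 2 1 0]
  -> pairs=13 depth=4 groups=1 -> no
String 4 '(())()()(()(()))(())()((()))': depth seq [1 2 1 0 1 0 1 0 1 2 1 2 3 2 1 0 1 2 1 0 1 0 1 2 3 2 1 0]
  -> pairs=14 depth=3 groups=7 -> no
String 5 '(()()()(()((())))()())((())())': depth seq [1 2 1 2 1 2 1 2 3 2 3 4 5 4 3 2 1 2 1 2 1 0 1 2 3 2 1 2 1 0]
  -> pairs=15 depth=5 groups=2 -> no
String 6 '(()()()()())()()()()()()()': depth seq [1 2 1 2 1 2 1 2 1 2 1 0 1 0 1 0 1 0 1 0 1 0 1 0 1 0]
  -> pairs=13 depth=2 groups=8 -> yes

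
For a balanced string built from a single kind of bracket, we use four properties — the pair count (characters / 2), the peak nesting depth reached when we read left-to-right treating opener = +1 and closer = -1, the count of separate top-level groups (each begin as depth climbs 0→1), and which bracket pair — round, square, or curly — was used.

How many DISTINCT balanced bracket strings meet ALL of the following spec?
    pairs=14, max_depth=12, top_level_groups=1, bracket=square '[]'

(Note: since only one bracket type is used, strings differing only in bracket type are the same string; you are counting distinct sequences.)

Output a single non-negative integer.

Answer: 250

Derivation:
Spec: pairs=14 depth=12 groups=1
Count(depth <= 12) = 742876
Count(depth <= 11) = 742626
Count(depth == 12) = 742876 - 742626 = 250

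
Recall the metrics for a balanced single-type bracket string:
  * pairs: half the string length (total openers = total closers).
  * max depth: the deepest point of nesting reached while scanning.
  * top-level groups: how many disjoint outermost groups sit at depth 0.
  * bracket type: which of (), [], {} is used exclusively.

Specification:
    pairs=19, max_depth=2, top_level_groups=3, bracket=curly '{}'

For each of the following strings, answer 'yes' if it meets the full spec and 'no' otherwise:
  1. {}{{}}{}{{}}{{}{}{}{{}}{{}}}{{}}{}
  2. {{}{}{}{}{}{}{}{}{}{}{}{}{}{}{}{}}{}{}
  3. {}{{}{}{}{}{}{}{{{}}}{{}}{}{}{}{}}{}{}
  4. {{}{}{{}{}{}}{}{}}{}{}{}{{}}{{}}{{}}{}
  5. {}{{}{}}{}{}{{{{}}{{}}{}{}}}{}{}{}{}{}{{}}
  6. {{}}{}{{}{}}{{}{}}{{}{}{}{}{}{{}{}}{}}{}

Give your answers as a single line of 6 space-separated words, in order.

String 1 '{}{{}}{}{{}}{{}{}{}{{}}{{}}}{{}}{}': depth seq [1 0 1 2 1 0 1 0 1 2 1 0 1 2 1 2 1 2 1 2 3 2 1 2 3 2 1 0 1 2 1 0 1 0]
  -> pairs=17 depth=3 groups=7 -> no
String 2 '{{}{}{}{}{}{}{}{}{}{}{}{}{}{}{}{}}{}{}': depth seq [1 2 1 2 1 2 1 2 1 2 1 2 1 2 1 2 1 2 1 2 1 2 1 2 1 2 1 2 1 2 1 2 1 0 1 0 1 0]
  -> pairs=19 depth=2 groups=3 -> yes
String 3 '{}{{}{}{}{}{}{}{{{}}}{{}}{}{}{}{}}{}{}': depth seq [1 0 1 2 1 2 1 2 1 2 1 2 1 2 1 2 3 4 3 2 1 2 3 2 1 2 1 2 1 2 1 2 1 0 1 0 1 0]
  -> pairs=19 depth=4 groups=4 -> no
String 4 '{{}{}{{}{}{}}{}{}}{}{}{}{{}}{{}}{{}}{}': depth seq [1 2 1 2 1 2 3 2 3 2 3 2 1 2 1 2 1 0 1 0 1 0 1 0 1 2 1 0 1 2 1 0 1 2 1 0 1 0]
  -> pairs=19 depth=3 groups=8 -> no
String 5 '{}{{}{}}{}{}{{{{}}{{}}{}{}}}{}{}{}{}{}{{}}': depth seq [1 0 1 2 1 2 1 0 1 0 1 0 1 2 3 4 3 2 3 4 3 2 3 2 3 2 1 0 1 0 1 0 1 0 1 0 1 0 1 2 1 0]
  -> pairs=21 depth=4 groups=11 -> no
String 6 '{{}}{}{{}{}}{{}{}}{{}{}{}{}{}{{}{}}{}}{}': depth seq [1 2 1 0 1 0 1 2 1 2 1 0 1 2 1 2 1 0 1 2 1 2 1 2 1 2 1 2 1 2 3 2 3 2 1 2 1 0 1 0]
  -> pairs=20 depth=3 groups=6 -> no

Answer: no yes no no no no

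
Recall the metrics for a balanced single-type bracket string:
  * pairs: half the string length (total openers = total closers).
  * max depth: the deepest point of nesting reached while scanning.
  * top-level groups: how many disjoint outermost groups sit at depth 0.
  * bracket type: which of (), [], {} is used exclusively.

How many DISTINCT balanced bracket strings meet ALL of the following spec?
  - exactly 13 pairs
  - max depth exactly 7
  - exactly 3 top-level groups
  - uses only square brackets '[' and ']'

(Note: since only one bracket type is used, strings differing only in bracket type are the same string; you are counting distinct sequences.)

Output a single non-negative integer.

Answer: 10098

Derivation:
Spec: pairs=13 depth=7 groups=3
Count(depth <= 7) = 145926
Count(depth <= 6) = 135828
Count(depth == 7) = 145926 - 135828 = 10098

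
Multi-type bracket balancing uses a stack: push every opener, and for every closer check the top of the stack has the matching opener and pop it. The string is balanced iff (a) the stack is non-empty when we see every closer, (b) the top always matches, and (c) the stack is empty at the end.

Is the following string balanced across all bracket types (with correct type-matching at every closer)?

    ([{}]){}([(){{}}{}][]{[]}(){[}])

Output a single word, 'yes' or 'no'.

Answer: no

Derivation:
pos 0: push '('; stack = (
pos 1: push '['; stack = ([
pos 2: push '{'; stack = ([{
pos 3: '}' matches '{'; pop; stack = ([
pos 4: ']' matches '['; pop; stack = (
pos 5: ')' matches '('; pop; stack = (empty)
pos 6: push '{'; stack = {
pos 7: '}' matches '{'; pop; stack = (empty)
pos 8: push '('; stack = (
pos 9: push '['; stack = ([
pos 10: push '('; stack = ([(
pos 11: ')' matches '('; pop; stack = ([
pos 12: push '{'; stack = ([{
pos 13: push '{'; stack = ([{{
pos 14: '}' matches '{'; pop; stack = ([{
pos 15: '}' matches '{'; pop; stack = ([
pos 16: push '{'; stack = ([{
pos 17: '}' matches '{'; pop; stack = ([
pos 18: ']' matches '['; pop; stack = (
pos 19: push '['; stack = ([
pos 20: ']' matches '['; pop; stack = (
pos 21: push '{'; stack = ({
pos 22: push '['; stack = ({[
pos 23: ']' matches '['; pop; stack = ({
pos 24: '}' matches '{'; pop; stack = (
pos 25: push '('; stack = ((
pos 26: ')' matches '('; pop; stack = (
pos 27: push '{'; stack = ({
pos 28: push '['; stack = ({[
pos 29: saw closer '}' but top of stack is '[' (expected ']') → INVALID
Verdict: type mismatch at position 29: '}' closes '[' → no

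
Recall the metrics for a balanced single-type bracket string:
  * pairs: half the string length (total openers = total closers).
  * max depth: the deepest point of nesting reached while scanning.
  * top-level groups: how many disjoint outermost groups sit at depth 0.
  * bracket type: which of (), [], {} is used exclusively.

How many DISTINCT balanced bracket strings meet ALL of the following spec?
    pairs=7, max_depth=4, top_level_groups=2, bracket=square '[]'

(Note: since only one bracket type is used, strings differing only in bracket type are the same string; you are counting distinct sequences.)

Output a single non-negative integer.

Spec: pairs=7 depth=4 groups=2
Count(depth <= 4) = 114
Count(depth <= 3) = 64
Count(depth == 4) = 114 - 64 = 50

Answer: 50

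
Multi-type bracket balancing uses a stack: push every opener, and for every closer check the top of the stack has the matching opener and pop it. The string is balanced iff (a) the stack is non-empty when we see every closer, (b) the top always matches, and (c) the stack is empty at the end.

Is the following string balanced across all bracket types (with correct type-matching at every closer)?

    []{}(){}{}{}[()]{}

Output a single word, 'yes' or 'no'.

pos 0: push '['; stack = [
pos 1: ']' matches '['; pop; stack = (empty)
pos 2: push '{'; stack = {
pos 3: '}' matches '{'; pop; stack = (empty)
pos 4: push '('; stack = (
pos 5: ')' matches '('; pop; stack = (empty)
pos 6: push '{'; stack = {
pos 7: '}' matches '{'; pop; stack = (empty)
pos 8: push '{'; stack = {
pos 9: '}' matches '{'; pop; stack = (empty)
pos 10: push '{'; stack = {
pos 11: '}' matches '{'; pop; stack = (empty)
pos 12: push '['; stack = [
pos 13: push '('; stack = [(
pos 14: ')' matches '('; pop; stack = [
pos 15: ']' matches '['; pop; stack = (empty)
pos 16: push '{'; stack = {
pos 17: '}' matches '{'; pop; stack = (empty)
end: stack empty → VALID
Verdict: properly nested → yes

Answer: yes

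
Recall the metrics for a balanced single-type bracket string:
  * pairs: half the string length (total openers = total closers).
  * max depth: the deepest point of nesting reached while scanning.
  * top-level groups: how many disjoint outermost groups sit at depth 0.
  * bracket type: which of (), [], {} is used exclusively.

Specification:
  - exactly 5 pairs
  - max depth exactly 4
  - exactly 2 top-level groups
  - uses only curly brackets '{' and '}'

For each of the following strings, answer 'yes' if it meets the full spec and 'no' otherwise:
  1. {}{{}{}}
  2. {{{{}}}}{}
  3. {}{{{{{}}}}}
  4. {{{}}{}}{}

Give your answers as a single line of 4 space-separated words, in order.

String 1 '{}{{}{}}': depth seq [1 0 1 2 1 2 1 0]
  -> pairs=4 depth=2 groups=2 -> no
String 2 '{{{{}}}}{}': depth seq [1 2 3 4 3 2 1 0 1 0]
  -> pairs=5 depth=4 groups=2 -> yes
String 3 '{}{{{{{}}}}}': depth seq [1 0 1 2 3 4 5 4 3 2 1 0]
  -> pairs=6 depth=5 groups=2 -> no
String 4 '{{{}}{}}{}': depth seq [1 2 3 2 1 2 1 0 1 0]
  -> pairs=5 depth=3 groups=2 -> no

Answer: no yes no no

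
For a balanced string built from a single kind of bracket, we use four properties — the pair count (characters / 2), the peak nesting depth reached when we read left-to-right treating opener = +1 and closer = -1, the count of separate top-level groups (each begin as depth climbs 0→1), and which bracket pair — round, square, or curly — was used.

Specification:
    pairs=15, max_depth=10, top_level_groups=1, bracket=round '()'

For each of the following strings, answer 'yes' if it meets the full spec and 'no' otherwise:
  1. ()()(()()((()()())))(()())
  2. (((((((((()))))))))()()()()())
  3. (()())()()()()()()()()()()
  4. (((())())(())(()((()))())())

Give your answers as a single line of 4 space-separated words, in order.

Answer: no yes no no

Derivation:
String 1 '()()(()()((()()())))(()())': depth seq [1 0 1 0 1 2 1 2 1 2 3 4 3 4 3 4 3 2 1 0 1 2 1 2 1 0]
  -> pairs=13 depth=4 groups=4 -> no
String 2 '(((((((((()))))))))()()()()())': depth seq [1 2 3 4 5 6 7 8 9 10 9 8 7 6 5 4 3 2 1 2 1 2 1 2 1 2 1 2 1 0]
  -> pairs=15 depth=10 groups=1 -> yes
String 3 '(()())()()()()()()()()()()': depth seq [1 2 1 2 1 0 1 0 1 0 1 0 1 0 1 0 1 0 1 0 1 0 1 0 1 0]
  -> pairs=13 depth=2 groups=11 -> no
String 4 '(((())())(())(()((()))())())': depth seq [1 2 3 4 3 2 3 2 1 2 3 2 1 2 3 2 3 4 5 4 3 2 3 2 1 2 1 0]
  -> pairs=14 depth=5 groups=1 -> no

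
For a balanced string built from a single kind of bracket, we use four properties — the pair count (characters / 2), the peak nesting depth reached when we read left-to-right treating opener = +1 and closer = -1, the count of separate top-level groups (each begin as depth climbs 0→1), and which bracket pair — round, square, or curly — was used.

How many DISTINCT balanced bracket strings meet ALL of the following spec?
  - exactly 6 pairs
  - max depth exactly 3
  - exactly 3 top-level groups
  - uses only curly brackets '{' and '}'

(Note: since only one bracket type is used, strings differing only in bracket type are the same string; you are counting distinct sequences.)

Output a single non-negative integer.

Answer: 15

Derivation:
Spec: pairs=6 depth=3 groups=3
Count(depth <= 3) = 25
Count(depth <= 2) = 10
Count(depth == 3) = 25 - 10 = 15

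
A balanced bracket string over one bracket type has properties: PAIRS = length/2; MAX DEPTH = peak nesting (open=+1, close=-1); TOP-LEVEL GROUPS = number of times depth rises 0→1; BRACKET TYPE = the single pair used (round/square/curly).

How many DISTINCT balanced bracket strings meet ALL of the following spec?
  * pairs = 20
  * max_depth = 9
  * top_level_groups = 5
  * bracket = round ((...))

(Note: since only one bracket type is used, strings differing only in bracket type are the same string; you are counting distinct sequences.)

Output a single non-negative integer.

Answer: 10666480

Derivation:
Spec: pairs=20 depth=9 groups=5
Count(depth <= 9) = 459818040
Count(depth <= 8) = 449151560
Count(depth == 9) = 459818040 - 449151560 = 10666480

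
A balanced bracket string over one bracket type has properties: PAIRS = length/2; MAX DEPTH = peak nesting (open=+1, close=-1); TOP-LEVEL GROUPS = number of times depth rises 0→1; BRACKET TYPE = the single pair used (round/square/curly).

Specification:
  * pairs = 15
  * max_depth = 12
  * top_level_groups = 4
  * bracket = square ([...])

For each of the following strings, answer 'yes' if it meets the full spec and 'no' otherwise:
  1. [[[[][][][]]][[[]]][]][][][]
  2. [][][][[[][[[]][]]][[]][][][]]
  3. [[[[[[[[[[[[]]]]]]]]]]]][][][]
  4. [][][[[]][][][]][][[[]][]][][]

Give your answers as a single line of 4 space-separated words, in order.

Answer: no no yes no

Derivation:
String 1 '[[[[][][][]]][[[]]][]][][][]': depth seq [1 2 3 4 3 4 3 4 3 4 3 2 1 2 3 4 3 2 1 2 1 0 1 0 1 0 1 0]
  -> pairs=14 depth=4 groups=4 -> no
String 2 '[][][][[[][[[]][]]][[]][][][]]': depth seq [1 0 1 0 1 0 1 2 3 2 3 4 5 4 3 4 3 2 1 2 3 2 1 2 1 2 1 2 1 0]
  -> pairs=15 depth=5 groups=4 -> no
String 3 '[[[[[[[[[[[[]]]]]]]]]]]][][][]': depth seq [1 2 3 4 5 6 7 8 9 10 11 12 11 10 9 8 7 6 5 4 3 2 1 0 1 0 1 0 1 0]
  -> pairs=15 depth=12 groups=4 -> yes
String 4 '[][][[[]][][][]][][[[]][]][][]': depth seq [1 0 1 0 1 2 3 2 1 2 1 2 1 2 1 0 1 0 1 2 3 2 1 2 1 0 1 0 1 0]
  -> pairs=15 depth=3 groups=7 -> no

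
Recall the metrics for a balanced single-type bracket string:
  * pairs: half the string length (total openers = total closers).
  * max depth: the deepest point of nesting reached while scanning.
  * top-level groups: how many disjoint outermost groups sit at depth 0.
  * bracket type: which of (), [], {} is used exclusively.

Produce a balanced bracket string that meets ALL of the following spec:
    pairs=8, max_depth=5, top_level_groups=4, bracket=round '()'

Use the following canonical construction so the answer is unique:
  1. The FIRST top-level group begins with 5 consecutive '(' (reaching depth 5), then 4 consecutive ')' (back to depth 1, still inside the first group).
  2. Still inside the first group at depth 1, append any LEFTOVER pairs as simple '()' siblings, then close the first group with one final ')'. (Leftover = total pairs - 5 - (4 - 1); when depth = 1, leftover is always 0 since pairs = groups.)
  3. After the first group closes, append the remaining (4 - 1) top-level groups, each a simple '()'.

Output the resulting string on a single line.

Answer: ((((()))))()()()

Derivation:
Spec: pairs=8 depth=5 groups=4
Leftover pairs = 8 - 5 - (4-1) = 0
First group: deep chain of depth 5 + 0 sibling pairs
Remaining 3 groups: simple '()' each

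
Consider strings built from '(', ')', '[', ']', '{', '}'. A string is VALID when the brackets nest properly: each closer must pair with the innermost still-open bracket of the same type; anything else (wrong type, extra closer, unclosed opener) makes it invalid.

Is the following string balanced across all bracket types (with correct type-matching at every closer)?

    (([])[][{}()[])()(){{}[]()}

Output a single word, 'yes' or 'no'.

pos 0: push '('; stack = (
pos 1: push '('; stack = ((
pos 2: push '['; stack = (([
pos 3: ']' matches '['; pop; stack = ((
pos 4: ')' matches '('; pop; stack = (
pos 5: push '['; stack = ([
pos 6: ']' matches '['; pop; stack = (
pos 7: push '['; stack = ([
pos 8: push '{'; stack = ([{
pos 9: '}' matches '{'; pop; stack = ([
pos 10: push '('; stack = ([(
pos 11: ')' matches '('; pop; stack = ([
pos 12: push '['; stack = ([[
pos 13: ']' matches '['; pop; stack = ([
pos 14: saw closer ')' but top of stack is '[' (expected ']') → INVALID
Verdict: type mismatch at position 14: ')' closes '[' → no

Answer: no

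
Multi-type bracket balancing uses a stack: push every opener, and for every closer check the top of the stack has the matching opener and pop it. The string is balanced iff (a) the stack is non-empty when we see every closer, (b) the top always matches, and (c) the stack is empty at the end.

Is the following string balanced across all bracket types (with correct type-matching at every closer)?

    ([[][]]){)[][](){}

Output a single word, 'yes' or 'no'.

Answer: no

Derivation:
pos 0: push '('; stack = (
pos 1: push '['; stack = ([
pos 2: push '['; stack = ([[
pos 3: ']' matches '['; pop; stack = ([
pos 4: push '['; stack = ([[
pos 5: ']' matches '['; pop; stack = ([
pos 6: ']' matches '['; pop; stack = (
pos 7: ')' matches '('; pop; stack = (empty)
pos 8: push '{'; stack = {
pos 9: saw closer ')' but top of stack is '{' (expected '}') → INVALID
Verdict: type mismatch at position 9: ')' closes '{' → no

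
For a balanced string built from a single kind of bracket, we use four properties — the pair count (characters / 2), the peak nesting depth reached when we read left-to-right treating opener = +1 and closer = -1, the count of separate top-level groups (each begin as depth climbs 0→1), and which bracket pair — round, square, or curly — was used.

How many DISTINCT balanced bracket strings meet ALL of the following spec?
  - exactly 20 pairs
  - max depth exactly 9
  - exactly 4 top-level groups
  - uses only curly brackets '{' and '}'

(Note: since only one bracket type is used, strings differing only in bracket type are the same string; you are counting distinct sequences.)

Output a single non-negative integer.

Spec: pairs=20 depth=9 groups=4
Count(depth <= 9) = 796774462
Count(depth <= 8) = 765146036
Count(depth == 9) = 796774462 - 765146036 = 31628426

Answer: 31628426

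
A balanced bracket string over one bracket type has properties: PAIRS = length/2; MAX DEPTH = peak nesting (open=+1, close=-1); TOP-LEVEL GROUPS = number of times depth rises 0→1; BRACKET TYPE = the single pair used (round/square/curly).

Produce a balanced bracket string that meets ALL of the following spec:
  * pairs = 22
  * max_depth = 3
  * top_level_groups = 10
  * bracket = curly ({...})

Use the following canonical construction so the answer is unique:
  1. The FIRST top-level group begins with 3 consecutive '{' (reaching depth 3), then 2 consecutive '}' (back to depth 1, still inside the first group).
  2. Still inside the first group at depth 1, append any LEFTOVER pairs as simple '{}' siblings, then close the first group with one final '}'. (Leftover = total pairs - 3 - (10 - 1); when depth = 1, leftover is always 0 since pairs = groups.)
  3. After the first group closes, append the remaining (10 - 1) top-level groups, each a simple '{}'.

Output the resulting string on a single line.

Spec: pairs=22 depth=3 groups=10
Leftover pairs = 22 - 3 - (10-1) = 10
First group: deep chain of depth 3 + 10 sibling pairs
Remaining 9 groups: simple '{}' each

Answer: {{{}}{}{}{}{}{}{}{}{}{}{}}{}{}{}{}{}{}{}{}{}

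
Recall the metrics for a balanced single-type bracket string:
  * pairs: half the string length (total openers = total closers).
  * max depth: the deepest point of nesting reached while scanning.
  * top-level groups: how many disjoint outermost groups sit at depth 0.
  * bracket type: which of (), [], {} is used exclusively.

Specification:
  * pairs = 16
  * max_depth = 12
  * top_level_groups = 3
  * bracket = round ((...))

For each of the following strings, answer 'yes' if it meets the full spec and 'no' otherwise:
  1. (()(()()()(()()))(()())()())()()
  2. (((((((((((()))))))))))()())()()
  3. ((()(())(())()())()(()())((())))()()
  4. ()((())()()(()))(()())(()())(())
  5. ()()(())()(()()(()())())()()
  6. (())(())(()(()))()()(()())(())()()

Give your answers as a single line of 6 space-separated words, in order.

String 1 '(()(()()()(()()))(()())()())()()': depth seq [1 2 1 2 3 2 3 2 3 2 3 4 3 4 3 2 1 2 3 2 3 2 1 2 1 2 1 0 1 0 1 0]
  -> pairs=16 depth=4 groups=3 -> no
String 2 '(((((((((((()))))))))))()())()()': depth seq [1 2 3 4 5 6 7 8 9 10 11 12 11 10 9 8 7 6 5 4 3 2 1 2 1 2 1 0 1 0 1 0]
  -> pairs=16 depth=12 groups=3 -> yes
String 3 '((()(())(())()())()(()())((())))()()': depth seq [1 2 3 2 3 4 3 2 3 4 3 2 3 2 3 2 1 2 1 2 3 2 3 2 1 2 3 4 3 2 1 0 1 0 1 0]
  -> pairs=18 depth=4 groups=3 -> no
String 4 '()((())()()(()))(()())(()())(())': depth seq [1 0 1 2 3 2 1 2 1 2 1 2 3 2 1 0 1 2 1 2 1 0 1 2 1 2 1 0 1 2 1 0]
  -> pairs=16 depth=3 groups=5 -> no
String 5 '()()(())()(()()(()())())()()': depth seq [1 0 1 0 1 2 1 0 1 0 1 2 1 2 1 2 3 2 3 2 1 2 1 0 1 0 1 0]
  -> pairs=14 depth=3 groups=7 -> no
String 6 '(())(())(()(()))()()(()())(())()()': depth seq [1 2 1 0 1 2 1 0 1 2 1 2 3 2 1 0 1 0 1 0 1 2 1 2 1 0 1 2 1 0 1 0 1 0]
  -> pairs=17 depth=3 groups=9 -> no

Answer: no yes no no no no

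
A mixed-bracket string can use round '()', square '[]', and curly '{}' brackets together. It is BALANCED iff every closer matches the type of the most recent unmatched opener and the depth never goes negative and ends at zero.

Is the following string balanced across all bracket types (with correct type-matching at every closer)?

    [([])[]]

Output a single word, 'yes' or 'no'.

pos 0: push '['; stack = [
pos 1: push '('; stack = [(
pos 2: push '['; stack = [([
pos 3: ']' matches '['; pop; stack = [(
pos 4: ')' matches '('; pop; stack = [
pos 5: push '['; stack = [[
pos 6: ']' matches '['; pop; stack = [
pos 7: ']' matches '['; pop; stack = (empty)
end: stack empty → VALID
Verdict: properly nested → yes

Answer: yes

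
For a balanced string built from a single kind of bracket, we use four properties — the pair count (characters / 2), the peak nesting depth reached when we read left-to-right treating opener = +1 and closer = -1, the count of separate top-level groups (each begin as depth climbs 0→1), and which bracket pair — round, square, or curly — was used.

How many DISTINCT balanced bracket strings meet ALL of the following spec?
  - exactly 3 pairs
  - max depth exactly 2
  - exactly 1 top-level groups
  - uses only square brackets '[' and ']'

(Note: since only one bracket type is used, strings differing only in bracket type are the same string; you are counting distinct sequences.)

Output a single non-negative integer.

Spec: pairs=3 depth=2 groups=1
Count(depth <= 2) = 1
Count(depth <= 1) = 0
Count(depth == 2) = 1 - 0 = 1

Answer: 1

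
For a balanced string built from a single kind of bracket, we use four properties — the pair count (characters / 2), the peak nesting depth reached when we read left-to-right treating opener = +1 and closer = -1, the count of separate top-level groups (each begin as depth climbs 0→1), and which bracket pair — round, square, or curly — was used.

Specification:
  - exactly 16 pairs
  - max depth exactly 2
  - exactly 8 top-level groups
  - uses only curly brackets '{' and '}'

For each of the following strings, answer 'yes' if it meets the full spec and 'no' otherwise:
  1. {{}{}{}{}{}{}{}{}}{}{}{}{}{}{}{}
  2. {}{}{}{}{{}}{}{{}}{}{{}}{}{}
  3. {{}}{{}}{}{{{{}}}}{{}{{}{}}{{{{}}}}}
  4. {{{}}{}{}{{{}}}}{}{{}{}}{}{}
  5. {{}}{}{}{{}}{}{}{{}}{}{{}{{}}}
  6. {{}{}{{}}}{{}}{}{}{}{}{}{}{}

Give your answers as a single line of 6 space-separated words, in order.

String 1 '{{}{}{}{}{}{}{}{}}{}{}{}{}{}{}{}': depth seq [1 2 1 2 1 2 1 2 1 2 1 2 1 2 1 2 1 0 1 0 1 0 1 0 1 0 1 0 1 0 1 0]
  -> pairs=16 depth=2 groups=8 -> yes
String 2 '{}{}{}{}{{}}{}{{}}{}{{}}{}{}': depth seq [1 0 1 0 1 0 1 0 1 2 1 0 1 0 1 2 1 0 1 0 1 2 1 0 1 0 1 0]
  -> pairs=14 depth=2 groups=11 -> no
String 3 '{{}}{{}}{}{{{{}}}}{{}{{}{}}{{{{}}}}}': depth seq [1 2 1 0 1 2 1 0 1 0 1 2 3 4 3 2 1 0 1 2 1 2 3 2 3 2 1 2 3 4 5 4 3 2 1 0]
  -> pairs=18 depth=5 groups=5 -> no
String 4 '{{{}}{}{}{{{}}}}{}{{}{}}{}{}': depth seq [1 2 3 2 1 2 1 2 1 2 3 4 3 2 1 0 1 0 1 2 1 2 1 0 1 0 1 0]
  -> pairs=14 depth=4 groups=5 -> no
String 5 '{{}}{}{}{{}}{}{}{{}}{}{{}{{}}}': depth seq [1 2 1 0 1 0 1 0 1 2 1 0 1 0 1 0 1 2 1 0 1 0 1 2 1 2 3 2 1 0]
  -> pairs=15 depth=3 groups=9 -> no
String 6 '{{}{}{{}}}{{}}{}{}{}{}{}{}{}': depth seq [1 2 1 2 1 2 3 2 1 0 1 2 1 0 1 0 1 0 1 0 1 0 1 0 1 0 1 0]
  -> pairs=14 depth=3 groups=9 -> no

Answer: yes no no no no no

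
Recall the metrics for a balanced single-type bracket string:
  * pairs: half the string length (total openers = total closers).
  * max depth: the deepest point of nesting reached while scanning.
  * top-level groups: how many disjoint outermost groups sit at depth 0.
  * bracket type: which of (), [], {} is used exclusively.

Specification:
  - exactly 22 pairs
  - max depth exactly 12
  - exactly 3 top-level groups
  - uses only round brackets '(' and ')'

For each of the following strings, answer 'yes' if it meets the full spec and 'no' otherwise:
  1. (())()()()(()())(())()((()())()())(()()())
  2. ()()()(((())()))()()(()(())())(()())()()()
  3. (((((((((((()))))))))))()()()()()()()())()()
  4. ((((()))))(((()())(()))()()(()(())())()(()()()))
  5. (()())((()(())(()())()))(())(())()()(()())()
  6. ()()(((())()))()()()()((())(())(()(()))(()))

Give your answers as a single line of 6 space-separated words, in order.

Answer: no no yes no no no

Derivation:
String 1 '(())()()()(()())(())()((()())()())(()()())': depth seq [1 2 1 0 1 0 1 0 1 0 1 2 1 2 1 0 1 2 1 0 1 0 1 2 3 2 3 2 1 2 1 2 1 0 1 2 1 2 1 2 1 0]
  -> pairs=21 depth=3 groups=9 -> no
String 2 '()()()(((())()))()()(()(())())(()())()()()': depth seq [1 0 1 0 1 0 1 2 3 4 3 2 3 2 1 0 1 0 1 0 1 2 1 2 3 2 1 2 1 0 1 2 1 2 1 0 1 0 1 0 1 0]
  -> pairs=21 depth=4 groups=11 -> no
String 3 '(((((((((((()))))))))))()()()()()()()())()()': depth seq [1 2 3 4 5 6 7 8 9 10 11 12 11 10 9 8 7 6 5 4 3 2 1 2 1 2 1 2 1 2 1 2 1 2 1 2 1 2 1 0 1 0 1 0]
  -> pairs=22 depth=12 groups=3 -> yes
String 4 '((((()))))(((()())(()))()()(()(())())()(()()()))': depth seq [1 2 3 4 5 4 3 2 1 0 1 2 3 4 3 4 3 2 3 4 3 2 1 2 1 2 1 2 3 2 3 4 3 2 3 2 1 2 1 2 3 2 3 2 3 2 1 0]
  -> pairs=24 depth=5 groups=2 -> no
String 5 '(()())((()(())(()())()))(())(())()()(()())()': depth seq [1 2 1 2 1 0 1 2 3 2 3 4 3 2 3 4 3 4 3 2 3 2 1 0 1 2 1 0 1 2 1 0 1 0 1 0 1 2 1 2 1 0 1 0]
  -> pairs=22 depth=4 groups=8 -> no
String 6 '()()(((())()))()()()()((())(())(()(()))(()))': depth seq [1 0 1 0 1 2 3 4 3 2 3 2 1 0 1 0 1 0 1 0 1 0 1 2 3 2 1 2 3 2 1 2 3 2 3 4 3 2 1 2 3 2 1 0]
  -> pairs=22 depth=4 groups=8 -> no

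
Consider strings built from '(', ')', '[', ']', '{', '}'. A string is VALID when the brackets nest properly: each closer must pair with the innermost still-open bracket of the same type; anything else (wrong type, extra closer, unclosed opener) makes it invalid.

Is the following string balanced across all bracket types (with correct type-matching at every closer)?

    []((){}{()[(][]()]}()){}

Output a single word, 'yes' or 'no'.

Answer: no

Derivation:
pos 0: push '['; stack = [
pos 1: ']' matches '['; pop; stack = (empty)
pos 2: push '('; stack = (
pos 3: push '('; stack = ((
pos 4: ')' matches '('; pop; stack = (
pos 5: push '{'; stack = ({
pos 6: '}' matches '{'; pop; stack = (
pos 7: push '{'; stack = ({
pos 8: push '('; stack = ({(
pos 9: ')' matches '('; pop; stack = ({
pos 10: push '['; stack = ({[
pos 11: push '('; stack = ({[(
pos 12: saw closer ']' but top of stack is '(' (expected ')') → INVALID
Verdict: type mismatch at position 12: ']' closes '(' → no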